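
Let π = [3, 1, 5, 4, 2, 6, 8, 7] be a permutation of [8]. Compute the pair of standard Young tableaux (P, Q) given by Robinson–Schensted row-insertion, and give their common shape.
P = [1, 2, 6, 7] / [3, 4, 8] / [5];  Q = [1, 3, 6, 7] / [2, 4, 8] / [5];  common shape = (4, 3, 1)

Row-insert the values π_1, π_2, … into P one at a time, bumping the leftmost entry strictly greater than the inserted value down to the next row. The recording tableau Q records, in position (i, j), the step at which that cell was added to P.
  Insert 3 (step 1): P = [3];  Q = [1]
  Insert 1 (step 2): P = [1] / [3];  Q = [1] / [2]
  Insert 5 (step 3): P = [1, 5] / [3];  Q = [1, 3] / [2]
  Insert 4 (step 4): P = [1, 4] / [3, 5];  Q = [1, 3] / [2, 4]
  Insert 2 (step 5): P = [1, 2] / [3, 4] / [5];  Q = [1, 3] / [2, 4] / [5]
  Insert 6 (step 6): P = [1, 2, 6] / [3, 4] / [5];  Q = [1, 3, 6] / [2, 4] / [5]
  Insert 8 (step 7): P = [1, 2, 6, 8] / [3, 4] / [5];  Q = [1, 3, 6, 7] / [2, 4] / [5]
  Insert 7 (step 8): P = [1, 2, 6, 7] / [3, 4, 8] / [5];  Q = [1, 3, 6, 7] / [2, 4, 8] / [5]
Final shape: (4, 3, 1).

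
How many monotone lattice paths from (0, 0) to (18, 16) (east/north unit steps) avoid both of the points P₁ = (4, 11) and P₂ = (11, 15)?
Number of paths = 2129883530

Inclusion–exclusion. Total paths: C(34, 18) = 2203961430. Through P₁: C(15, 4)·C(19, 14) = 15872220. Through P₂: C(26, 11)·C(8, 7) = 61809280. Since P₁ is strictly southwest of P₂, a monotone path through both must visit P₁ then P₂; paths through both = C(15, 4)·C(11, 7)·C(8, 7) = 3603600. Avoid both = 2203961430 − 15872220 − 61809280 + 3603600 = 2129883530.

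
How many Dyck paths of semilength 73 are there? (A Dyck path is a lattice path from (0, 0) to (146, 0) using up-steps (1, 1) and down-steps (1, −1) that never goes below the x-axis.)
C_73 = 79463489365077377841208237632349268884500

These Dyck paths are counted by the Catalan number C_n = (1/(n + 1)) · C(2n, n). For n = 73: C_73 = (1/74) · C(146, 73) = 5880298213015725960249409584793845897453000/74 = 79463489365077377841208237632349268884500.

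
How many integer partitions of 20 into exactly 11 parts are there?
p(20, 11 parts) = 30

Partitions of n into exactly k parts are in bijection with partitions of n − k into at most k parts (subtract 1 from each part). So p(20, exactly 11) = p(9, parts ≤ 11). Computing via the recurrence p(m, j) = p(m, j−1) + p(m−j, j) gives 30.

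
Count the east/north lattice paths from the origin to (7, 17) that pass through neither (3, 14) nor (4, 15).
Number of paths = 297144

Inclusion–exclusion. Total paths: C(24, 7) = 346104. Through P₁: C(17, 3)·C(7, 4) = 23800. Through P₂: C(19, 4)·C(5, 3) = 38760. Since P₁ is strictly southwest of P₂, a monotone path through both must visit P₁ then P₂; paths through both = C(17, 3)·C(2, 1)·C(5, 3) = 13600. Avoid both = 346104 − 23800 − 38760 + 13600 = 297144.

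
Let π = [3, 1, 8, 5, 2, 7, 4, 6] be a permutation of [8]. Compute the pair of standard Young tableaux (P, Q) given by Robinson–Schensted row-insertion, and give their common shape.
P = [1, 2, 4, 6] / [3, 5, 7] / [8];  Q = [1, 3, 6, 8] / [2, 4, 7] / [5];  common shape = (4, 3, 1)

Row-insert the values π_1, π_2, … into P one at a time, bumping the leftmost entry strictly greater than the inserted value down to the next row. The recording tableau Q records, in position (i, j), the step at which that cell was added to P.
  Insert 3 (step 1): P = [3];  Q = [1]
  Insert 1 (step 2): P = [1] / [3];  Q = [1] / [2]
  Insert 8 (step 3): P = [1, 8] / [3];  Q = [1, 3] / [2]
  Insert 5 (step 4): P = [1, 5] / [3, 8];  Q = [1, 3] / [2, 4]
  Insert 2 (step 5): P = [1, 2] / [3, 5] / [8];  Q = [1, 3] / [2, 4] / [5]
  Insert 7 (step 6): P = [1, 2, 7] / [3, 5] / [8];  Q = [1, 3, 6] / [2, 4] / [5]
  Insert 4 (step 7): P = [1, 2, 4] / [3, 5, 7] / [8];  Q = [1, 3, 6] / [2, 4, 7] / [5]
  Insert 6 (step 8): P = [1, 2, 4, 6] / [3, 5, 7] / [8];  Q = [1, 3, 6, 8] / [2, 4, 7] / [5]
Final shape: (4, 3, 1).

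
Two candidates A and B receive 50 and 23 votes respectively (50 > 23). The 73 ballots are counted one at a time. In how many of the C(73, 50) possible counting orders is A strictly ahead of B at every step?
Strict-lead orderings = 2102763084503547024

Total orderings of the 73 votes with 50 for A: C(73, 50) = 5685248339583664176. By the Bertrand ballot formula (Cycle Lemma / reflection principle), the number of orderings in which A is strictly ahead of B throughout is (p − q)/(p + q) · C(p + q, p) = (50 − 23)/(50 + 23) · 5685248339583664176 = 2102763084503547024.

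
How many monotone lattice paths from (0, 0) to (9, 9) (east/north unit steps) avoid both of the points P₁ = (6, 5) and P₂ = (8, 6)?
Number of paths = 25982

Inclusion–exclusion. Total paths: C(18, 9) = 48620. Through P₁: C(11, 6)·C(7, 3) = 16170. Through P₂: C(14, 8)·C(4, 1) = 12012. Since P₁ is strictly southwest of P₂, a monotone path through both must visit P₁ then P₂; paths through both = C(11, 6)·C(3, 2)·C(4, 1) = 5544. Avoid both = 48620 − 16170 − 12012 + 5544 = 25982.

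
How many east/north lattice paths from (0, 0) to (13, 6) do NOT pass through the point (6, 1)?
Number of paths = 21588

Total paths from (0, 0) to (13, 6): C(19, 13) = 27132. Paths through (6, 1): (paths (0, 0) → (6, 1)) × (paths (6, 1) → (13, 6)) = C(7, 6) · C(12, 7) = 7 · 792 = 5544. Avoidance count = 27132 − 5544 = 21588.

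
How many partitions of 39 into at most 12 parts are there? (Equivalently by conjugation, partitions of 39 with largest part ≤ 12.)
p(39, parts ≤ 12) = 19978

Use the recurrence p(n, m) = p(n, m−1) + p(n−m, m): either the largest part is < m (count p(n, m−1)) or the largest part is exactly m (remove one copy of m, count p(n−m, m)). With p(0, ·) = 1 this gives p(39, parts ≤ 12) = 19978. (By conjugating Young diagrams, this also counts partitions of 39 into at most 12 parts.)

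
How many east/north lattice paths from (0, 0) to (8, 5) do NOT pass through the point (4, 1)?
Number of paths = 937

Total paths from (0, 0) to (8, 5): C(13, 8) = 1287. Paths through (4, 1): (paths (0, 0) → (4, 1)) × (paths (4, 1) → (8, 5)) = C(5, 4) · C(8, 4) = 5 · 70 = 350. Avoidance count = 1287 − 350 = 937.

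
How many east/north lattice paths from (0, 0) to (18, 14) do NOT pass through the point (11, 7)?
Number of paths = 362215632

Total paths from (0, 0) to (18, 14): C(32, 18) = 471435600. Paths through (11, 7): (paths (0, 0) → (11, 7)) × (paths (11, 7) → (18, 14)) = C(18, 11) · C(14, 7) = 31824 · 3432 = 109219968. Avoidance count = 471435600 − 109219968 = 362215632.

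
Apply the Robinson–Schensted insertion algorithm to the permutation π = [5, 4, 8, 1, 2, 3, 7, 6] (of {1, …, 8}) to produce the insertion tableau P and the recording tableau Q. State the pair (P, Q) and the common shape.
P = [1, 2, 3, 6] / [4, 7] / [5, 8];  Q = [1, 3, 6, 7] / [2, 5] / [4, 8];  common shape = (4, 2, 2)

Row-insert the values π_1, π_2, … into P one at a time, bumping the leftmost entry strictly greater than the inserted value down to the next row. The recording tableau Q records, in position (i, j), the step at which that cell was added to P.
  Insert 5 (step 1): P = [5];  Q = [1]
  Insert 4 (step 2): P = [4] / [5];  Q = [1] / [2]
  Insert 8 (step 3): P = [4, 8] / [5];  Q = [1, 3] / [2]
  Insert 1 (step 4): P = [1, 8] / [4] / [5];  Q = [1, 3] / [2] / [4]
  Insert 2 (step 5): P = [1, 2] / [4, 8] / [5];  Q = [1, 3] / [2, 5] / [4]
  Insert 3 (step 6): P = [1, 2, 3] / [4, 8] / [5];  Q = [1, 3, 6] / [2, 5] / [4]
  Insert 7 (step 7): P = [1, 2, 3, 7] / [4, 8] / [5];  Q = [1, 3, 6, 7] / [2, 5] / [4]
  Insert 6 (step 8): P = [1, 2, 3, 6] / [4, 7] / [5, 8];  Q = [1, 3, 6, 7] / [2, 5] / [4, 8]
Final shape: (4, 2, 2).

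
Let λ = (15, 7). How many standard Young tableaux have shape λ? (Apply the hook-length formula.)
# SYT of shape (15, 7) = 95931

Hook-length formula: f^λ = n! / Π hook(c), product over all cells c of the Young diagram. For λ = (15, 7), n = 22 boxes. Hook lengths by row (left-to-right, top-to-bottom): [16, 15, 14, 13, 12, 11, 10, 8, 7, 6, 5, 4, 3, 2, 1]; [7, 6, 5, 4, 3, 2, 1]. Product of hooks = 11716762337280000. So f^λ = 22! / 11716762337280000 = 1124000727777607680000 / 11716762337280000 = 95931.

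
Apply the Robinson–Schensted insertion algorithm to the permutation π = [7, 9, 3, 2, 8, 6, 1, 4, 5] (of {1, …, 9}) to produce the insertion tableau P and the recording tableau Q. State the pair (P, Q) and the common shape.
P = [1, 4, 5] / [2, 6] / [3, 8] / [7, 9];  Q = [1, 2, 9] / [3, 5] / [4, 6] / [7, 8];  common shape = (3, 2, 2, 2)

Row-insert the values π_1, π_2, … into P one at a time, bumping the leftmost entry strictly greater than the inserted value down to the next row. The recording tableau Q records, in position (i, j), the step at which that cell was added to P.
  Insert 7 (step 1): P = [7];  Q = [1]
  Insert 9 (step 2): P = [7, 9];  Q = [1, 2]
  Insert 3 (step 3): P = [3, 9] / [7];  Q = [1, 2] / [3]
  Insert 2 (step 4): P = [2, 9] / [3] / [7];  Q = [1, 2] / [3] / [4]
  Insert 8 (step 5): P = [2, 8] / [3, 9] / [7];  Q = [1, 2] / [3, 5] / [4]
  Insert 6 (step 6): P = [2, 6] / [3, 8] / [7, 9];  Q = [1, 2] / [3, 5] / [4, 6]
  Insert 1 (step 7): P = [1, 6] / [2, 8] / [3, 9] / [7];  Q = [1, 2] / [3, 5] / [4, 6] / [7]
  Insert 4 (step 8): P = [1, 4] / [2, 6] / [3, 8] / [7, 9];  Q = [1, 2] / [3, 5] / [4, 6] / [7, 8]
  Insert 5 (step 9): P = [1, 4, 5] / [2, 6] / [3, 8] / [7, 9];  Q = [1, 2, 9] / [3, 5] / [4, 6] / [7, 8]
Final shape: (3, 2, 2, 2).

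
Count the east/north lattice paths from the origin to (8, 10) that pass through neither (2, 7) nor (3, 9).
Number of paths = 40062

Inclusion–exclusion. Total paths: C(18, 8) = 43758. Through P₁: C(9, 2)·C(9, 6) = 3024. Through P₂: C(12, 3)·C(6, 5) = 1320. Since P₁ is strictly southwest of P₂, a monotone path through both must visit P₁ then P₂; paths through both = C(9, 2)·C(3, 1)·C(6, 5) = 648. Avoid both = 43758 − 3024 − 1320 + 648 = 40062.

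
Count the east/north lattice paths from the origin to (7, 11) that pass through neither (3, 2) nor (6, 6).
Number of paths = 21230

Inclusion–exclusion. Total paths: C(18, 7) = 31824. Through P₁: C(5, 3)·C(13, 4) = 7150. Through P₂: C(12, 6)·C(6, 1) = 5544. Since P₁ is strictly southwest of P₂, a monotone path through both must visit P₁ then P₂; paths through both = C(5, 3)·C(7, 3)·C(6, 1) = 2100. Avoid both = 31824 − 7150 − 5544 + 2100 = 21230.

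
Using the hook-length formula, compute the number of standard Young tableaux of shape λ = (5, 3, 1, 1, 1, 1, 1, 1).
# SYT of shape (5, 3, 1, 1, 1, 1, 1, 1) = 14014

Hook-length formula: f^λ = n! / Π hook(c), product over all cells c of the Young diagram. For λ = (5, 3, 1, 1, 1, 1, 1, 1), n = 14 boxes. Hook lengths by row (left-to-right, top-to-bottom): [12, 5, 4, 2, 1]; [9, 2, 1]; [6]; [5]; [4]; [3]; [2]; [1]. Product of hooks = 6220800. So f^λ = 14! / 6220800 = 87178291200 / 6220800 = 14014.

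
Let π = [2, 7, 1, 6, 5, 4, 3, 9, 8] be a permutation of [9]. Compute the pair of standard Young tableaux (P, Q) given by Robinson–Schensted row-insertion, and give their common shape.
P = [1, 3, 8] / [2, 4, 9] / [5] / [6] / [7];  Q = [1, 2, 8] / [3, 4, 9] / [5] / [6] / [7];  common shape = (3, 3, 1, 1, 1)

Row-insert the values π_1, π_2, … into P one at a time, bumping the leftmost entry strictly greater than the inserted value down to the next row. The recording tableau Q records, in position (i, j), the step at which that cell was added to P.
  Insert 2 (step 1): P = [2];  Q = [1]
  Insert 7 (step 2): P = [2, 7];  Q = [1, 2]
  Insert 1 (step 3): P = [1, 7] / [2];  Q = [1, 2] / [3]
  Insert 6 (step 4): P = [1, 6] / [2, 7];  Q = [1, 2] / [3, 4]
  Insert 5 (step 5): P = [1, 5] / [2, 6] / [7];  Q = [1, 2] / [3, 4] / [5]
  Insert 4 (step 6): P = [1, 4] / [2, 5] / [6] / [7];  Q = [1, 2] / [3, 4] / [5] / [6]
  Insert 3 (step 7): P = [1, 3] / [2, 4] / [5] / [6] / [7];  Q = [1, 2] / [3, 4] / [5] / [6] / [7]
  Insert 9 (step 8): P = [1, 3, 9] / [2, 4] / [5] / [6] / [7];  Q = [1, 2, 8] / [3, 4] / [5] / [6] / [7]
  Insert 8 (step 9): P = [1, 3, 8] / [2, 4, 9] / [5] / [6] / [7];  Q = [1, 2, 8] / [3, 4, 9] / [5] / [6] / [7]
Final shape: (3, 3, 1, 1, 1).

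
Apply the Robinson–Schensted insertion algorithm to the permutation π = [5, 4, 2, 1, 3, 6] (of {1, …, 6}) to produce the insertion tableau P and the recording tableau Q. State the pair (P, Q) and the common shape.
P = [1, 3, 6] / [2] / [4] / [5];  Q = [1, 5, 6] / [2] / [3] / [4];  common shape = (3, 1, 1, 1)

Row-insert the values π_1, π_2, … into P one at a time, bumping the leftmost entry strictly greater than the inserted value down to the next row. The recording tableau Q records, in position (i, j), the step at which that cell was added to P.
  Insert 5 (step 1): P = [5];  Q = [1]
  Insert 4 (step 2): P = [4] / [5];  Q = [1] / [2]
  Insert 2 (step 3): P = [2] / [4] / [5];  Q = [1] / [2] / [3]
  Insert 1 (step 4): P = [1] / [2] / [4] / [5];  Q = [1] / [2] / [3] / [4]
  Insert 3 (step 5): P = [1, 3] / [2] / [4] / [5];  Q = [1, 5] / [2] / [3] / [4]
  Insert 6 (step 6): P = [1, 3, 6] / [2] / [4] / [5];  Q = [1, 5, 6] / [2] / [3] / [4]
Final shape: (3, 1, 1, 1).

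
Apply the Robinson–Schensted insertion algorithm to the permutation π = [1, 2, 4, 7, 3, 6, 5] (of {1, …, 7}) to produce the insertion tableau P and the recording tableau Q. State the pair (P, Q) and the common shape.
P = [1, 2, 3, 5] / [4, 6] / [7];  Q = [1, 2, 3, 4] / [5, 6] / [7];  common shape = (4, 2, 1)

Row-insert the values π_1, π_2, … into P one at a time, bumping the leftmost entry strictly greater than the inserted value down to the next row. The recording tableau Q records, in position (i, j), the step at which that cell was added to P.
  Insert 1 (step 1): P = [1];  Q = [1]
  Insert 2 (step 2): P = [1, 2];  Q = [1, 2]
  Insert 4 (step 3): P = [1, 2, 4];  Q = [1, 2, 3]
  Insert 7 (step 4): P = [1, 2, 4, 7];  Q = [1, 2, 3, 4]
  Insert 3 (step 5): P = [1, 2, 3, 7] / [4];  Q = [1, 2, 3, 4] / [5]
  Insert 6 (step 6): P = [1, 2, 3, 6] / [4, 7];  Q = [1, 2, 3, 4] / [5, 6]
  Insert 5 (step 7): P = [1, 2, 3, 5] / [4, 6] / [7];  Q = [1, 2, 3, 4] / [5, 6] / [7]
Final shape: (4, 2, 1).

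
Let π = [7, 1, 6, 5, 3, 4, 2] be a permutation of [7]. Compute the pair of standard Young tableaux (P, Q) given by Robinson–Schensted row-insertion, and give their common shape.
P = [1, 2, 4] / [3] / [5] / [6] / [7];  Q = [1, 3, 6] / [2] / [4] / [5] / [7];  common shape = (3, 1, 1, 1, 1)

Row-insert the values π_1, π_2, … into P one at a time, bumping the leftmost entry strictly greater than the inserted value down to the next row. The recording tableau Q records, in position (i, j), the step at which that cell was added to P.
  Insert 7 (step 1): P = [7];  Q = [1]
  Insert 1 (step 2): P = [1] / [7];  Q = [1] / [2]
  Insert 6 (step 3): P = [1, 6] / [7];  Q = [1, 3] / [2]
  Insert 5 (step 4): P = [1, 5] / [6] / [7];  Q = [1, 3] / [2] / [4]
  Insert 3 (step 5): P = [1, 3] / [5] / [6] / [7];  Q = [1, 3] / [2] / [4] / [5]
  Insert 4 (step 6): P = [1, 3, 4] / [5] / [6] / [7];  Q = [1, 3, 6] / [2] / [4] / [5]
  Insert 2 (step 7): P = [1, 2, 4] / [3] / [5] / [6] / [7];  Q = [1, 3, 6] / [2] / [4] / [5] / [7]
Final shape: (3, 1, 1, 1, 1).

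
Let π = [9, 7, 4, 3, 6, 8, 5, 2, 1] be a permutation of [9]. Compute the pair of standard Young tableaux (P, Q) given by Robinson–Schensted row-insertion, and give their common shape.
P = [1, 5, 8] / [2, 6] / [3] / [4] / [7] / [9];  Q = [1, 5, 6] / [2, 7] / [3] / [4] / [8] / [9];  common shape = (3, 2, 1, 1, 1, 1)

Row-insert the values π_1, π_2, … into P one at a time, bumping the leftmost entry strictly greater than the inserted value down to the next row. The recording tableau Q records, in position (i, j), the step at which that cell was added to P.
  Insert 9 (step 1): P = [9];  Q = [1]
  Insert 7 (step 2): P = [7] / [9];  Q = [1] / [2]
  Insert 4 (step 3): P = [4] / [7] / [9];  Q = [1] / [2] / [3]
  Insert 3 (step 4): P = [3] / [4] / [7] / [9];  Q = [1] / [2] / [3] / [4]
  Insert 6 (step 5): P = [3, 6] / [4] / [7] / [9];  Q = [1, 5] / [2] / [3] / [4]
  Insert 8 (step 6): P = [3, 6, 8] / [4] / [7] / [9];  Q = [1, 5, 6] / [2] / [3] / [4]
  Insert 5 (step 7): P = [3, 5, 8] / [4, 6] / [7] / [9];  Q = [1, 5, 6] / [2, 7] / [3] / [4]
  Insert 2 (step 8): P = [2, 5, 8] / [3, 6] / [4] / [7] / [9];  Q = [1, 5, 6] / [2, 7] / [3] / [4] / [8]
  Insert 1 (step 9): P = [1, 5, 8] / [2, 6] / [3] / [4] / [7] / [9];  Q = [1, 5, 6] / [2, 7] / [3] / [4] / [8] / [9]
Final shape: (3, 2, 1, 1, 1, 1).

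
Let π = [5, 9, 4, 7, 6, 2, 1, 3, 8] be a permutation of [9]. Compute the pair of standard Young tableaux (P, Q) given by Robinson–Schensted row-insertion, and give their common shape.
P = [1, 3, 8] / [2, 6] / [4, 7] / [5] / [9];  Q = [1, 2, 9] / [3, 4] / [5, 8] / [6] / [7];  common shape = (3, 2, 2, 1, 1)

Row-insert the values π_1, π_2, … into P one at a time, bumping the leftmost entry strictly greater than the inserted value down to the next row. The recording tableau Q records, in position (i, j), the step at which that cell was added to P.
  Insert 5 (step 1): P = [5];  Q = [1]
  Insert 9 (step 2): P = [5, 9];  Q = [1, 2]
  Insert 4 (step 3): P = [4, 9] / [5];  Q = [1, 2] / [3]
  Insert 7 (step 4): P = [4, 7] / [5, 9];  Q = [1, 2] / [3, 4]
  Insert 6 (step 5): P = [4, 6] / [5, 7] / [9];  Q = [1, 2] / [3, 4] / [5]
  Insert 2 (step 6): P = [2, 6] / [4, 7] / [5] / [9];  Q = [1, 2] / [3, 4] / [5] / [6]
  Insert 1 (step 7): P = [1, 6] / [2, 7] / [4] / [5] / [9];  Q = [1, 2] / [3, 4] / [5] / [6] / [7]
  Insert 3 (step 8): P = [1, 3] / [2, 6] / [4, 7] / [5] / [9];  Q = [1, 2] / [3, 4] / [5, 8] / [6] / [7]
  Insert 8 (step 9): P = [1, 3, 8] / [2, 6] / [4, 7] / [5] / [9];  Q = [1, 2, 9] / [3, 4] / [5, 8] / [6] / [7]
Final shape: (3, 2, 2, 1, 1).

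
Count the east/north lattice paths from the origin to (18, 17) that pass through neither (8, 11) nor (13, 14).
Number of paths = 3046067346

Inclusion–exclusion. Total paths: C(35, 18) = 4537567650. Through P₁: C(19, 8)·C(16, 10) = 605260656. Through P₂: C(27, 13)·C(8, 5) = 1123264800. Since P₁ is strictly southwest of P₂, a monotone path through both must visit P₁ then P₂; paths through both = C(19, 8)·C(8, 5)·C(8, 5) = 237025152. Avoid both = 4537567650 − 605260656 − 1123264800 + 237025152 = 3046067346.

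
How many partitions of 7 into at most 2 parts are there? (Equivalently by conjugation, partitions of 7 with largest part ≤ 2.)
p(7, parts ≤ 2) = 4

Partitions of 7 with all parts ≤ 2: 2+2+2+1, 2+2+1+1+1, 2+1+1+1+1+1, 1+1+1+1+1+1+1. Count = 4.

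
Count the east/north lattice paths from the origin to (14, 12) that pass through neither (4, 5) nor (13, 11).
Number of paths = 3476224

Inclusion–exclusion. Total paths: C(26, 14) = 9657700. Through P₁: C(9, 4)·C(17, 10) = 2450448. Through P₂: C(24, 13)·C(2, 1) = 4992288. Since P₁ is strictly southwest of P₂, a monotone path through both must visit P₁ then P₂; paths through both = C(9, 4)·C(15, 9)·C(2, 1) = 1261260. Avoid both = 9657700 − 2450448 − 4992288 + 1261260 = 3476224.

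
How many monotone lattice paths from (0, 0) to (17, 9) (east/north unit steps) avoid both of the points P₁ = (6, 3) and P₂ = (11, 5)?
Number of paths = 1538126

Inclusion–exclusion. Total paths: C(26, 17) = 3124550. Through P₁: C(9, 6)·C(17, 11) = 1039584. Through P₂: C(16, 11)·C(10, 6) = 917280. Since P₁ is strictly southwest of P₂, a monotone path through both must visit P₁ then P₂; paths through both = C(9, 6)·C(7, 5)·C(10, 6) = 370440. Avoid both = 3124550 − 1039584 − 917280 + 370440 = 1538126.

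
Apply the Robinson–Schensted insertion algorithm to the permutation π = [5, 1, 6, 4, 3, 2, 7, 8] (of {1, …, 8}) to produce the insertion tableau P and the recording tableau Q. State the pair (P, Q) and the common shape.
P = [1, 2, 7, 8] / [3, 6] / [4] / [5];  Q = [1, 3, 7, 8] / [2, 4] / [5] / [6];  common shape = (4, 2, 1, 1)

Row-insert the values π_1, π_2, … into P one at a time, bumping the leftmost entry strictly greater than the inserted value down to the next row. The recording tableau Q records, in position (i, j), the step at which that cell was added to P.
  Insert 5 (step 1): P = [5];  Q = [1]
  Insert 1 (step 2): P = [1] / [5];  Q = [1] / [2]
  Insert 6 (step 3): P = [1, 6] / [5];  Q = [1, 3] / [2]
  Insert 4 (step 4): P = [1, 4] / [5, 6];  Q = [1, 3] / [2, 4]
  Insert 3 (step 5): P = [1, 3] / [4, 6] / [5];  Q = [1, 3] / [2, 4] / [5]
  Insert 2 (step 6): P = [1, 2] / [3, 6] / [4] / [5];  Q = [1, 3] / [2, 4] / [5] / [6]
  Insert 7 (step 7): P = [1, 2, 7] / [3, 6] / [4] / [5];  Q = [1, 3, 7] / [2, 4] / [5] / [6]
  Insert 8 (step 8): P = [1, 2, 7, 8] / [3, 6] / [4] / [5];  Q = [1, 3, 7, 8] / [2, 4] / [5] / [6]
Final shape: (4, 2, 1, 1).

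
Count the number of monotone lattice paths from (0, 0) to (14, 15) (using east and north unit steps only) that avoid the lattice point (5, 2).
Number of paths = 67112940

Total paths from (0, 0) to (14, 15): C(29, 14) = 77558760. Paths through (5, 2): (paths (0, 0) → (5, 2)) × (paths (5, 2) → (14, 15)) = C(7, 5) · C(22, 9) = 21 · 497420 = 10445820. Avoidance count = 77558760 − 10445820 = 67112940.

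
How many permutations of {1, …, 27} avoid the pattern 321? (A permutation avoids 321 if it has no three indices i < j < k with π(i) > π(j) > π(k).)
C_27 = 69533550916004

These 321-avoiding permutations are counted by the Catalan number C_n = (1/(n + 1)) · C(2n, n). For n = 27: C_27 = (1/28) · C(54, 27) = 1946939425648112/28 = 69533550916004.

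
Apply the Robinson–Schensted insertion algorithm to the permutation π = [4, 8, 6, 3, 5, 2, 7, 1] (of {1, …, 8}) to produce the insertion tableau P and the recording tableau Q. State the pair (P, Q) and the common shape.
P = [1, 5, 7] / [2, 6] / [3] / [4] / [8];  Q = [1, 2, 7] / [3, 5] / [4] / [6] / [8];  common shape = (3, 2, 1, 1, 1)

Row-insert the values π_1, π_2, … into P one at a time, bumping the leftmost entry strictly greater than the inserted value down to the next row. The recording tableau Q records, in position (i, j), the step at which that cell was added to P.
  Insert 4 (step 1): P = [4];  Q = [1]
  Insert 8 (step 2): P = [4, 8];  Q = [1, 2]
  Insert 6 (step 3): P = [4, 6] / [8];  Q = [1, 2] / [3]
  Insert 3 (step 4): P = [3, 6] / [4] / [8];  Q = [1, 2] / [3] / [4]
  Insert 5 (step 5): P = [3, 5] / [4, 6] / [8];  Q = [1, 2] / [3, 5] / [4]
  Insert 2 (step 6): P = [2, 5] / [3, 6] / [4] / [8];  Q = [1, 2] / [3, 5] / [4] / [6]
  Insert 7 (step 7): P = [2, 5, 7] / [3, 6] / [4] / [8];  Q = [1, 2, 7] / [3, 5] / [4] / [6]
  Insert 1 (step 8): P = [1, 5, 7] / [2, 6] / [3] / [4] / [8];  Q = [1, 2, 7] / [3, 5] / [4] / [6] / [8]
Final shape: (3, 2, 1, 1, 1).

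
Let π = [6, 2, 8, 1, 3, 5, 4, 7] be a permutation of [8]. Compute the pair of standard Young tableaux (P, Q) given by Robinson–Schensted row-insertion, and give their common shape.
P = [1, 3, 4, 7] / [2, 5] / [6, 8];  Q = [1, 3, 6, 8] / [2, 5] / [4, 7];  common shape = (4, 2, 2)

Row-insert the values π_1, π_2, … into P one at a time, bumping the leftmost entry strictly greater than the inserted value down to the next row. The recording tableau Q records, in position (i, j), the step at which that cell was added to P.
  Insert 6 (step 1): P = [6];  Q = [1]
  Insert 2 (step 2): P = [2] / [6];  Q = [1] / [2]
  Insert 8 (step 3): P = [2, 8] / [6];  Q = [1, 3] / [2]
  Insert 1 (step 4): P = [1, 8] / [2] / [6];  Q = [1, 3] / [2] / [4]
  Insert 3 (step 5): P = [1, 3] / [2, 8] / [6];  Q = [1, 3] / [2, 5] / [4]
  Insert 5 (step 6): P = [1, 3, 5] / [2, 8] / [6];  Q = [1, 3, 6] / [2, 5] / [4]
  Insert 4 (step 7): P = [1, 3, 4] / [2, 5] / [6, 8];  Q = [1, 3, 6] / [2, 5] / [4, 7]
  Insert 7 (step 8): P = [1, 3, 4, 7] / [2, 5] / [6, 8];  Q = [1, 3, 6, 8] / [2, 5] / [4, 7]
Final shape: (4, 2, 2).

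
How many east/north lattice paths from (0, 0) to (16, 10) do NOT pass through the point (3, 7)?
Number of paths = 5244535

Total paths from (0, 0) to (16, 10): C(26, 16) = 5311735. Paths through (3, 7): (paths (0, 0) → (3, 7)) × (paths (3, 7) → (16, 10)) = C(10, 3) · C(16, 13) = 120 · 560 = 67200. Avoidance count = 5311735 − 67200 = 5244535.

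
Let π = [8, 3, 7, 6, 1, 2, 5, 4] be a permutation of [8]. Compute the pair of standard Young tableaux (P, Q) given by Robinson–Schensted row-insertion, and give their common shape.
P = [1, 2, 4] / [3, 5] / [6] / [7] / [8];  Q = [1, 3, 7] / [2, 6] / [4] / [5] / [8];  common shape = (3, 2, 1, 1, 1)

Row-insert the values π_1, π_2, … into P one at a time, bumping the leftmost entry strictly greater than the inserted value down to the next row. The recording tableau Q records, in position (i, j), the step at which that cell was added to P.
  Insert 8 (step 1): P = [8];  Q = [1]
  Insert 3 (step 2): P = [3] / [8];  Q = [1] / [2]
  Insert 7 (step 3): P = [3, 7] / [8];  Q = [1, 3] / [2]
  Insert 6 (step 4): P = [3, 6] / [7] / [8];  Q = [1, 3] / [2] / [4]
  Insert 1 (step 5): P = [1, 6] / [3] / [7] / [8];  Q = [1, 3] / [2] / [4] / [5]
  Insert 2 (step 6): P = [1, 2] / [3, 6] / [7] / [8];  Q = [1, 3] / [2, 6] / [4] / [5]
  Insert 5 (step 7): P = [1, 2, 5] / [3, 6] / [7] / [8];  Q = [1, 3, 7] / [2, 6] / [4] / [5]
  Insert 4 (step 8): P = [1, 2, 4] / [3, 5] / [6] / [7] / [8];  Q = [1, 3, 7] / [2, 6] / [4] / [5] / [8]
Final shape: (3, 2, 1, 1, 1).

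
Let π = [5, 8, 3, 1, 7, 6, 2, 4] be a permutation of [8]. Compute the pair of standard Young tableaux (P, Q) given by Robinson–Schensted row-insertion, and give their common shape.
P = [1, 2, 4] / [3, 6] / [5, 7] / [8];  Q = [1, 2, 8] / [3, 5] / [4, 6] / [7];  common shape = (3, 2, 2, 1)

Row-insert the values π_1, π_2, … into P one at a time, bumping the leftmost entry strictly greater than the inserted value down to the next row. The recording tableau Q records, in position (i, j), the step at which that cell was added to P.
  Insert 5 (step 1): P = [5];  Q = [1]
  Insert 8 (step 2): P = [5, 8];  Q = [1, 2]
  Insert 3 (step 3): P = [3, 8] / [5];  Q = [1, 2] / [3]
  Insert 1 (step 4): P = [1, 8] / [3] / [5];  Q = [1, 2] / [3] / [4]
  Insert 7 (step 5): P = [1, 7] / [3, 8] / [5];  Q = [1, 2] / [3, 5] / [4]
  Insert 6 (step 6): P = [1, 6] / [3, 7] / [5, 8];  Q = [1, 2] / [3, 5] / [4, 6]
  Insert 2 (step 7): P = [1, 2] / [3, 6] / [5, 7] / [8];  Q = [1, 2] / [3, 5] / [4, 6] / [7]
  Insert 4 (step 8): P = [1, 2, 4] / [3, 6] / [5, 7] / [8];  Q = [1, 2, 8] / [3, 5] / [4, 6] / [7]
Final shape: (3, 2, 2, 1).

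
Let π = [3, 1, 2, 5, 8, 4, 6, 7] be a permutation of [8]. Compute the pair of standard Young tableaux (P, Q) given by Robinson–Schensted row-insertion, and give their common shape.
P = [1, 2, 4, 6, 7] / [3, 5, 8];  Q = [1, 3, 4, 5, 8] / [2, 6, 7];  common shape = (5, 3)

Row-insert the values π_1, π_2, … into P one at a time, bumping the leftmost entry strictly greater than the inserted value down to the next row. The recording tableau Q records, in position (i, j), the step at which that cell was added to P.
  Insert 3 (step 1): P = [3];  Q = [1]
  Insert 1 (step 2): P = [1] / [3];  Q = [1] / [2]
  Insert 2 (step 3): P = [1, 2] / [3];  Q = [1, 3] / [2]
  Insert 5 (step 4): P = [1, 2, 5] / [3];  Q = [1, 3, 4] / [2]
  Insert 8 (step 5): P = [1, 2, 5, 8] / [3];  Q = [1, 3, 4, 5] / [2]
  Insert 4 (step 6): P = [1, 2, 4, 8] / [3, 5];  Q = [1, 3, 4, 5] / [2, 6]
  Insert 6 (step 7): P = [1, 2, 4, 6] / [3, 5, 8];  Q = [1, 3, 4, 5] / [2, 6, 7]
  Insert 7 (step 8): P = [1, 2, 4, 6, 7] / [3, 5, 8];  Q = [1, 3, 4, 5, 8] / [2, 6, 7]
Final shape: (5, 3).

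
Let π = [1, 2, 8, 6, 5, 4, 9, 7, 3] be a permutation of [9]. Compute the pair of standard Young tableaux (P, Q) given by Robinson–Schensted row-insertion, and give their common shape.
P = [1, 2, 3, 7] / [4, 9] / [5] / [6] / [8];  Q = [1, 2, 3, 7] / [4, 8] / [5] / [6] / [9];  common shape = (4, 2, 1, 1, 1)

Row-insert the values π_1, π_2, … into P one at a time, bumping the leftmost entry strictly greater than the inserted value down to the next row. The recording tableau Q records, in position (i, j), the step at which that cell was added to P.
  Insert 1 (step 1): P = [1];  Q = [1]
  Insert 2 (step 2): P = [1, 2];  Q = [1, 2]
  Insert 8 (step 3): P = [1, 2, 8];  Q = [1, 2, 3]
  Insert 6 (step 4): P = [1, 2, 6] / [8];  Q = [1, 2, 3] / [4]
  Insert 5 (step 5): P = [1, 2, 5] / [6] / [8];  Q = [1, 2, 3] / [4] / [5]
  Insert 4 (step 6): P = [1, 2, 4] / [5] / [6] / [8];  Q = [1, 2, 3] / [4] / [5] / [6]
  Insert 9 (step 7): P = [1, 2, 4, 9] / [5] / [6] / [8];  Q = [1, 2, 3, 7] / [4] / [5] / [6]
  Insert 7 (step 8): P = [1, 2, 4, 7] / [5, 9] / [6] / [8];  Q = [1, 2, 3, 7] / [4, 8] / [5] / [6]
  Insert 3 (step 9): P = [1, 2, 3, 7] / [4, 9] / [5] / [6] / [8];  Q = [1, 2, 3, 7] / [4, 8] / [5] / [6] / [9]
Final shape: (4, 2, 1, 1, 1).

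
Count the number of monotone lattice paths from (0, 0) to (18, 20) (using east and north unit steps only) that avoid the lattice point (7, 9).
Number of paths = 25507858530

Total paths from (0, 0) to (18, 20): C(38, 18) = 33578000610. Paths through (7, 9): (paths (0, 0) → (7, 9)) × (paths (7, 9) → (18, 20)) = C(16, 7) · C(22, 11) = 11440 · 705432 = 8070142080. Avoidance count = 33578000610 − 8070142080 = 25507858530.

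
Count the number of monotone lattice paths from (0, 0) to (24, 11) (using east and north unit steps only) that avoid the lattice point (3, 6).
Number of paths = 411700380

Total paths from (0, 0) to (24, 11): C(35, 24) = 417225900. Paths through (3, 6): (paths (0, 0) → (3, 6)) × (paths (3, 6) → (24, 11)) = C(9, 3) · C(26, 21) = 84 · 65780 = 5525520. Avoidance count = 417225900 − 5525520 = 411700380.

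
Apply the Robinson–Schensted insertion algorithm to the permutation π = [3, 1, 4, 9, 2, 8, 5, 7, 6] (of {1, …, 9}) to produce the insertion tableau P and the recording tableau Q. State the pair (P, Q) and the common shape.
P = [1, 2, 5, 6] / [3, 4, 7] / [8] / [9];  Q = [1, 3, 4, 8] / [2, 5, 6] / [7] / [9];  common shape = (4, 3, 1, 1)

Row-insert the values π_1, π_2, … into P one at a time, bumping the leftmost entry strictly greater than the inserted value down to the next row. The recording tableau Q records, in position (i, j), the step at which that cell was added to P.
  Insert 3 (step 1): P = [3];  Q = [1]
  Insert 1 (step 2): P = [1] / [3];  Q = [1] / [2]
  Insert 4 (step 3): P = [1, 4] / [3];  Q = [1, 3] / [2]
  Insert 9 (step 4): P = [1, 4, 9] / [3];  Q = [1, 3, 4] / [2]
  Insert 2 (step 5): P = [1, 2, 9] / [3, 4];  Q = [1, 3, 4] / [2, 5]
  Insert 8 (step 6): P = [1, 2, 8] / [3, 4, 9];  Q = [1, 3, 4] / [2, 5, 6]
  Insert 5 (step 7): P = [1, 2, 5] / [3, 4, 8] / [9];  Q = [1, 3, 4] / [2, 5, 6] / [7]
  Insert 7 (step 8): P = [1, 2, 5, 7] / [3, 4, 8] / [9];  Q = [1, 3, 4, 8] / [2, 5, 6] / [7]
  Insert 6 (step 9): P = [1, 2, 5, 6] / [3, 4, 7] / [8] / [9];  Q = [1, 3, 4, 8] / [2, 5, 6] / [7] / [9]
Final shape: (4, 3, 1, 1).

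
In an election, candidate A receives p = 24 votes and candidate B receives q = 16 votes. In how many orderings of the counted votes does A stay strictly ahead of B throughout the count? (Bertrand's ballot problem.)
Strict-lead orderings = 12570420330

Total orderings of the 40 votes with 24 for A: C(40, 24) = 62852101650. By the Bertrand ballot formula (Cycle Lemma / reflection principle), the number of orderings in which A is strictly ahead of B throughout is (p − q)/(p + q) · C(p + q, p) = (24 − 16)/(24 + 16) · 62852101650 = 12570420330.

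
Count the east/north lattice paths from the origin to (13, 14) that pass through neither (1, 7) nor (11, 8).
Number of paths = 17541364

Inclusion–exclusion. Total paths: C(27, 13) = 20058300. Through P₁: C(8, 1)·C(19, 12) = 403104. Through P₂: C(19, 11)·C(8, 2) = 2116296. Since P₁ is strictly southwest of P₂, a monotone path through both must visit P₁ then P₂; paths through both = C(8, 1)·C(11, 10)·C(8, 2) = 2464. Avoid both = 20058300 − 403104 − 2116296 + 2464 = 17541364.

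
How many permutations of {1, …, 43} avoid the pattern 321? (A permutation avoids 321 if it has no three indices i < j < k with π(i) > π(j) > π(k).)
C_43 = 150853479205085351660700

These 321-avoiding permutations are counted by the Catalan number C_n = (1/(n + 1)) · C(2n, n). For n = 43: C_43 = (1/44) · C(86, 43) = 6637553085023755473070800/44 = 150853479205085351660700.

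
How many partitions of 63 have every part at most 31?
p(63, parts ≤ 31) = 1470028

Use the recurrence p(n, m) = p(n, m−1) + p(n−m, m): either the largest part is < m (count p(n, m−1)) or the largest part is exactly m (remove one copy of m, count p(n−m, m)). With p(0, ·) = 1 this gives p(63, parts ≤ 31) = 1470028. (By conjugating Young diagrams, this also counts partitions of 63 into at most 31 parts.)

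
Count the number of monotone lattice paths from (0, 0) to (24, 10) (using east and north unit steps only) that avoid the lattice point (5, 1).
Number of paths = 89686740

Total paths from (0, 0) to (24, 10): C(34, 24) = 131128140. Paths through (5, 1): (paths (0, 0) → (5, 1)) × (paths (5, 1) → (24, 10)) = C(6, 5) · C(28, 19) = 6 · 6906900 = 41441400. Avoidance count = 131128140 − 41441400 = 89686740.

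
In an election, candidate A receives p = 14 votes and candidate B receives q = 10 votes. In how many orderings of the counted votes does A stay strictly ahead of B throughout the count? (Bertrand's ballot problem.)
Strict-lead orderings = 326876

Total orderings of the 24 votes with 14 for A: C(24, 14) = 1961256. By the Bertrand ballot formula (Cycle Lemma / reflection principle), the number of orderings in which A is strictly ahead of B throughout is (p − q)/(p + q) · C(p + q, p) = (14 − 10)/(14 + 10) · 1961256 = 326876.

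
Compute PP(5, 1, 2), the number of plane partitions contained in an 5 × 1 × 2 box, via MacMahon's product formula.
PP(5, 1, 2) = 21

Evaluate the triple product over i = 1..5, j = 1..1, k = 1..2. The factors are (2/1) · (3/2) · (3/2) · (4/3) · (4/3) · (5/4) · (5/4) · (6/5) · … (10 factors total). The numerators and denominators telescope so the product is an integer; carrying out the multiplication exactly gives PP(5, 1, 2) = 21.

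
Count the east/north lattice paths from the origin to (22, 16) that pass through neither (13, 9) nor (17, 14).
Number of paths = 12296829925

Inclusion–exclusion. Total paths: C(38, 22) = 22239974430. Through P₁: C(22, 13)·C(16, 9) = 5690484800. Through P₂: C(31, 17)·C(7, 5) = 5568833025. Since P₁ is strictly southwest of P₂, a monotone path through both must visit P₁ then P₂; paths through both = C(22, 13)·C(9, 4)·C(7, 5) = 1316173320. Avoid both = 22239974430 − 5690484800 − 5568833025 + 1316173320 = 12296829925.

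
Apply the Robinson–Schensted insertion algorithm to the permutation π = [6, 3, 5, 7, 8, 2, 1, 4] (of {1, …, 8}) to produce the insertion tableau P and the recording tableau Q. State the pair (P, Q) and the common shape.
P = [1, 4, 7, 8] / [2, 5] / [3] / [6];  Q = [1, 3, 4, 5] / [2, 8] / [6] / [7];  common shape = (4, 2, 1, 1)

Row-insert the values π_1, π_2, … into P one at a time, bumping the leftmost entry strictly greater than the inserted value down to the next row. The recording tableau Q records, in position (i, j), the step at which that cell was added to P.
  Insert 6 (step 1): P = [6];  Q = [1]
  Insert 3 (step 2): P = [3] / [6];  Q = [1] / [2]
  Insert 5 (step 3): P = [3, 5] / [6];  Q = [1, 3] / [2]
  Insert 7 (step 4): P = [3, 5, 7] / [6];  Q = [1, 3, 4] / [2]
  Insert 8 (step 5): P = [3, 5, 7, 8] / [6];  Q = [1, 3, 4, 5] / [2]
  Insert 2 (step 6): P = [2, 5, 7, 8] / [3] / [6];  Q = [1, 3, 4, 5] / [2] / [6]
  Insert 1 (step 7): P = [1, 5, 7, 8] / [2] / [3] / [6];  Q = [1, 3, 4, 5] / [2] / [6] / [7]
  Insert 4 (step 8): P = [1, 4, 7, 8] / [2, 5] / [3] / [6];  Q = [1, 3, 4, 5] / [2, 8] / [6] / [7]
Final shape: (4, 2, 1, 1).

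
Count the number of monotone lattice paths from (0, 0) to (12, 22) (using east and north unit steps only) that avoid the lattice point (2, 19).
Number of paths = 548293980

Total paths from (0, 0) to (12, 22): C(34, 12) = 548354040. Paths through (2, 19): (paths (0, 0) → (2, 19)) × (paths (2, 19) → (12, 22)) = C(21, 2) · C(13, 10) = 210 · 286 = 60060. Avoidance count = 548354040 − 60060 = 548293980.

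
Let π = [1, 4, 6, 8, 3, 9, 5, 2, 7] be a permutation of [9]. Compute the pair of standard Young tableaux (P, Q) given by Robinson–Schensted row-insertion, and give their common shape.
P = [1, 2, 5, 7, 9] / [3, 6, 8] / [4];  Q = [1, 2, 3, 4, 6] / [5, 7, 9] / [8];  common shape = (5, 3, 1)

Row-insert the values π_1, π_2, … into P one at a time, bumping the leftmost entry strictly greater than the inserted value down to the next row. The recording tableau Q records, in position (i, j), the step at which that cell was added to P.
  Insert 1 (step 1): P = [1];  Q = [1]
  Insert 4 (step 2): P = [1, 4];  Q = [1, 2]
  Insert 6 (step 3): P = [1, 4, 6];  Q = [1, 2, 3]
  Insert 8 (step 4): P = [1, 4, 6, 8];  Q = [1, 2, 3, 4]
  Insert 3 (step 5): P = [1, 3, 6, 8] / [4];  Q = [1, 2, 3, 4] / [5]
  Insert 9 (step 6): P = [1, 3, 6, 8, 9] / [4];  Q = [1, 2, 3, 4, 6] / [5]
  Insert 5 (step 7): P = [1, 3, 5, 8, 9] / [4, 6];  Q = [1, 2, 3, 4, 6] / [5, 7]
  Insert 2 (step 8): P = [1, 2, 5, 8, 9] / [3, 6] / [4];  Q = [1, 2, 3, 4, 6] / [5, 7] / [8]
  Insert 7 (step 9): P = [1, 2, 5, 7, 9] / [3, 6, 8] / [4];  Q = [1, 2, 3, 4, 6] / [5, 7, 9] / [8]
Final shape: (5, 3, 1).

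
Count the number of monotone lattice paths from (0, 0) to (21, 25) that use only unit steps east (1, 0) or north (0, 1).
Number of paths = 6943526580276

A monotone lattice path from (0, 0) to (21, 25) consists of 21 east steps and 25 north steps in some order, so it is determined by which 21 of the 46 steps are east. The count is C(46, 21) = 6943526580276.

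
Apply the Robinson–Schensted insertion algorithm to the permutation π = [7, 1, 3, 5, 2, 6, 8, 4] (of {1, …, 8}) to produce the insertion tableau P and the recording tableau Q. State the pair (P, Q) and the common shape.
P = [1, 2, 4, 6, 8] / [3, 5] / [7];  Q = [1, 3, 4, 6, 7] / [2, 8] / [5];  common shape = (5, 2, 1)

Row-insert the values π_1, π_2, … into P one at a time, bumping the leftmost entry strictly greater than the inserted value down to the next row. The recording tableau Q records, in position (i, j), the step at which that cell was added to P.
  Insert 7 (step 1): P = [7];  Q = [1]
  Insert 1 (step 2): P = [1] / [7];  Q = [1] / [2]
  Insert 3 (step 3): P = [1, 3] / [7];  Q = [1, 3] / [2]
  Insert 5 (step 4): P = [1, 3, 5] / [7];  Q = [1, 3, 4] / [2]
  Insert 2 (step 5): P = [1, 2, 5] / [3] / [7];  Q = [1, 3, 4] / [2] / [5]
  Insert 6 (step 6): P = [1, 2, 5, 6] / [3] / [7];  Q = [1, 3, 4, 6] / [2] / [5]
  Insert 8 (step 7): P = [1, 2, 5, 6, 8] / [3] / [7];  Q = [1, 3, 4, 6, 7] / [2] / [5]
  Insert 4 (step 8): P = [1, 2, 4, 6, 8] / [3, 5] / [7];  Q = [1, 3, 4, 6, 7] / [2, 8] / [5]
Final shape: (5, 2, 1).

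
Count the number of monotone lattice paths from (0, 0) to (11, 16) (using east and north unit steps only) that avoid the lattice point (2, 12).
Number of paths = 12972830

Total paths from (0, 0) to (11, 16): C(27, 11) = 13037895. Paths through (2, 12): (paths (0, 0) → (2, 12)) × (paths (2, 12) → (11, 16)) = C(14, 2) · C(13, 9) = 91 · 715 = 65065. Avoidance count = 13037895 − 65065 = 12972830.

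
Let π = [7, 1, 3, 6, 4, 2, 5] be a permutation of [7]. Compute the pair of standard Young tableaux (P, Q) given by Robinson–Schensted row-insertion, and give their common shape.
P = [1, 2, 4, 5] / [3] / [6] / [7];  Q = [1, 3, 4, 7] / [2] / [5] / [6];  common shape = (4, 1, 1, 1)

Row-insert the values π_1, π_2, … into P one at a time, bumping the leftmost entry strictly greater than the inserted value down to the next row. The recording tableau Q records, in position (i, j), the step at which that cell was added to P.
  Insert 7 (step 1): P = [7];  Q = [1]
  Insert 1 (step 2): P = [1] / [7];  Q = [1] / [2]
  Insert 3 (step 3): P = [1, 3] / [7];  Q = [1, 3] / [2]
  Insert 6 (step 4): P = [1, 3, 6] / [7];  Q = [1, 3, 4] / [2]
  Insert 4 (step 5): P = [1, 3, 4] / [6] / [7];  Q = [1, 3, 4] / [2] / [5]
  Insert 2 (step 6): P = [1, 2, 4] / [3] / [6] / [7];  Q = [1, 3, 4] / [2] / [5] / [6]
  Insert 5 (step 7): P = [1, 2, 4, 5] / [3] / [6] / [7];  Q = [1, 3, 4, 7] / [2] / [5] / [6]
Final shape: (4, 1, 1, 1).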